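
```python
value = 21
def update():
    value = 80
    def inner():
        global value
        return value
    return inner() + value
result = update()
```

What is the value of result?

Step 1: Global value = 21. update() shadows with local value = 80.
Step 2: inner() uses global keyword, so inner() returns global value = 21.
Step 3: update() returns 21 + 80 = 101

The answer is 101.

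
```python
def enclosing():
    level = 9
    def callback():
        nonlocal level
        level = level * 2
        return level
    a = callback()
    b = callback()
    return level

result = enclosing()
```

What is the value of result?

Step 1: level starts at 9.
Step 2: First callback(): level = 9 * 2 = 18.
Step 3: Second callback(): level = 18 * 2 = 36.
Step 4: result = 36

The answer is 36.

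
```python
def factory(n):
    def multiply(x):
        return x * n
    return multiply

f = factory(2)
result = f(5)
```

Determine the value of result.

Step 1: factory(2) returns multiply closure with n = 2.
Step 2: f(5) computes 5 * 2 = 10.
Step 3: result = 10

The answer is 10.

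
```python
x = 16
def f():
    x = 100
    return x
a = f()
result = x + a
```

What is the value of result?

Step 1: Global x = 16. f() returns local x = 100.
Step 2: a = 100. Global x still = 16.
Step 3: result = 16 + 100 = 116

The answer is 116.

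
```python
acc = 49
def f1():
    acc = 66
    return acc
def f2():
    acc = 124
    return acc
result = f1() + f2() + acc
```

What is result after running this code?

Step 1: Each function shadows global acc with its own local.
Step 2: f1() returns 66, f2() returns 124.
Step 3: Global acc = 49 is unchanged. result = 66 + 124 + 49 = 239

The answer is 239.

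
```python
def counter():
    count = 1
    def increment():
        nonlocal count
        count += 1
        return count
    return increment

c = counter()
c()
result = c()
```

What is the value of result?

Step 1: counter() creates closure with count = 1.
Step 2: Each c() call increments count via nonlocal. After 2 calls: 1 + 2 = 3.
Step 3: result = 3

The answer is 3.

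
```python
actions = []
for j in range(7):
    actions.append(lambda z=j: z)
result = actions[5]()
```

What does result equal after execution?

Step 1: Default argument z=j captures j's value at each iteration.
Step 2: actions[5] captured z = 5 when j was 5.
Step 3: result = 5

The answer is 5.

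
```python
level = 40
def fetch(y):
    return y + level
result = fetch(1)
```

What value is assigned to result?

Step 1: level = 40 is defined globally.
Step 2: fetch(1) uses parameter y = 1 and looks up level from global scope = 40.
Step 3: result = 1 + 40 = 41

The answer is 41.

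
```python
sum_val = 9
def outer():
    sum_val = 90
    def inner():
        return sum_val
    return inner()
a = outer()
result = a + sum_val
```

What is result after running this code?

Step 1: outer() has local sum_val = 90. inner() reads from enclosing.
Step 2: outer() returns 90. Global sum_val = 9 unchanged.
Step 3: result = 90 + 9 = 99

The answer is 99.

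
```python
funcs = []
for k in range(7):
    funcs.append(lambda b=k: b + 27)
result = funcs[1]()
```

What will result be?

Step 1: Default argument b=k captures k's value at definition time.
Step 2: funcs[1] was defined when k = 1, so b defaults to 1.
Step 3: result = 1 + 27 = 28 (default arg fixes the late binding issue)

The answer is 28.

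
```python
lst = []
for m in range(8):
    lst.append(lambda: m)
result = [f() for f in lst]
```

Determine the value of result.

Step 1: All 8 lambdas share the same variable m.
Step 2: After the loop, m = 7.
Step 3: Each call returns 7. result = [7, 7, 7, 7, 7, 7, 7, 7]

The answer is [7, 7, 7, 7, 7, 7, 7, 7].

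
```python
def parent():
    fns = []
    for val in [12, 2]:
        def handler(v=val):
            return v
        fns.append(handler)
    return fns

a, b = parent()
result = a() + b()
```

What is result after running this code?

Step 1: Default argument v=val captures val at each iteration.
Step 2: a() returns 12 (captured at first iteration), b() returns 2 (captured at second).
Step 3: result = 12 + 2 = 14

The answer is 14.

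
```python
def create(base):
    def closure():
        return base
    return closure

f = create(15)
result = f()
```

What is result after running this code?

Step 1: create(15) creates closure capturing base = 15.
Step 2: f() returns the captured base = 15.
Step 3: result = 15

The answer is 15.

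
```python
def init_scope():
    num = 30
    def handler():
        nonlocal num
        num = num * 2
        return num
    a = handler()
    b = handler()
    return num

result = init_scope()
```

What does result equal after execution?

Step 1: num starts at 30.
Step 2: First handler(): num = 30 * 2 = 60.
Step 3: Second handler(): num = 60 * 2 = 120.
Step 4: result = 120

The answer is 120.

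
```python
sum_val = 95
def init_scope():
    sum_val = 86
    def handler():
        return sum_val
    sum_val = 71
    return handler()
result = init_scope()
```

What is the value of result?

Step 1: init_scope() sets sum_val = 86, then later sum_val = 71.
Step 2: handler() is called after sum_val is reassigned to 71. Closures capture variables by reference, not by value.
Step 3: result = 71

The answer is 71.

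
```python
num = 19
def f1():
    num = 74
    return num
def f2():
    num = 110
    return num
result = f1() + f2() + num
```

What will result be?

Step 1: Each function shadows global num with its own local.
Step 2: f1() returns 74, f2() returns 110.
Step 3: Global num = 19 is unchanged. result = 74 + 110 + 19 = 203

The answer is 203.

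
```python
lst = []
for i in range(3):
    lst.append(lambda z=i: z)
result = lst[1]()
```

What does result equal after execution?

Step 1: Default argument z=i captures i's value at each iteration.
Step 2: lst[1] captured z = 1 when i was 1.
Step 3: result = 1

The answer is 1.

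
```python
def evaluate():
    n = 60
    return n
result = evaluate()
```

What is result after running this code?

Step 1: evaluate() defines n = 60 in its local scope.
Step 2: return n finds the local variable n = 60.
Step 3: result = 60

The answer is 60.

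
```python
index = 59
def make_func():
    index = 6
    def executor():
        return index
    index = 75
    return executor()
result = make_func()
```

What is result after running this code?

Step 1: make_func() sets index = 6, then later index = 75.
Step 2: executor() is called after index is reassigned to 75. Closures capture variables by reference, not by value.
Step 3: result = 75

The answer is 75.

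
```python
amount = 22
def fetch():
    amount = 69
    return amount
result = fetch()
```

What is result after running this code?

Step 1: Global amount = 22.
Step 2: fetch() creates local amount = 69, shadowing the global.
Step 3: Returns local amount = 69. result = 69

The answer is 69.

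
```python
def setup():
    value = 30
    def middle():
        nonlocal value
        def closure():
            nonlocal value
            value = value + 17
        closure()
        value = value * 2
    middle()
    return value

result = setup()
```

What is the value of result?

Step 1: value = 30.
Step 2: closure() adds 17: value = 30 + 17 = 47.
Step 3: middle() doubles: value = 47 * 2 = 94.
Step 4: result = 94

The answer is 94.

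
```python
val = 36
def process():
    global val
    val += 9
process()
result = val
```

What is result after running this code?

Step 1: val = 36 globally.
Step 2: process() modifies global val: val += 9 = 45.
Step 3: result = 45

The answer is 45.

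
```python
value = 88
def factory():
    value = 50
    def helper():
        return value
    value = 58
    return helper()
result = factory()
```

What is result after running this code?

Step 1: factory() sets value = 50, then later value = 58.
Step 2: helper() is called after value is reassigned to 58. Closures capture variables by reference, not by value.
Step 3: result = 58

The answer is 58.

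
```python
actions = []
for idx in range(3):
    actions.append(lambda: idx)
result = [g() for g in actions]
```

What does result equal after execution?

Step 1: All 3 lambdas share the same variable idx.
Step 2: After the loop, idx = 2.
Step 3: Each call returns 2. result = [2, 2, 2]

The answer is [2, 2, 2].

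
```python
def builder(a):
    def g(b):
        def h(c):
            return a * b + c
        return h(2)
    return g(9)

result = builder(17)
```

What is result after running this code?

Step 1: a = 17, b = 9, c = 2.
Step 2: h() computes a * b + c = 17 * 9 + 2 = 155.
Step 3: result = 155

The answer is 155.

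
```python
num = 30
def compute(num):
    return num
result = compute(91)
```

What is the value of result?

Step 1: Global num = 30.
Step 2: compute(91) takes parameter num = 91, which shadows the global.
Step 3: result = 91

The answer is 91.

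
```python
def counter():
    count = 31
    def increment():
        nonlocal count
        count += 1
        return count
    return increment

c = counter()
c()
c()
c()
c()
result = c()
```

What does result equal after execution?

Step 1: counter() creates closure with count = 31.
Step 2: Each c() call increments count via nonlocal. After 5 calls: 31 + 5 = 36.
Step 3: result = 36

The answer is 36.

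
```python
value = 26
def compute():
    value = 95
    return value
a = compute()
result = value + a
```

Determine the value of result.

Step 1: Global value = 26. compute() returns local value = 95.
Step 2: a = 95. Global value still = 26.
Step 3: result = 26 + 95 = 121

The answer is 121.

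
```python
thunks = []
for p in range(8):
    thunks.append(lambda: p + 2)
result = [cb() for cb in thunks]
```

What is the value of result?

Step 1: All lambdas capture p by reference. After the loop, p = 7.
Step 2: Each call returns 7 + 2 = 9.
Step 3: result = [9, 9, 9, 9, 9, 9, 9, 9]

The answer is [9, 9, 9, 9, 9, 9, 9, 9].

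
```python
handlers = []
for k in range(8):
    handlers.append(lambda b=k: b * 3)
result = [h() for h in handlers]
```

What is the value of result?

Step 1: Default arg b=k captures k at each iteration.
Step 2: handlers[k] has b defaulting to k, returns k * 3.
Step 3: result = [0, 3, 6, 9, 12, 15, 18, 21]

The answer is [0, 3, 6, 9, 12, 15, 18, 21].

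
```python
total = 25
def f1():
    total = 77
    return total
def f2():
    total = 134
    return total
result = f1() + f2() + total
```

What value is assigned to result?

Step 1: Each function shadows global total with its own local.
Step 2: f1() returns 77, f2() returns 134.
Step 3: Global total = 25 is unchanged. result = 77 + 134 + 25 = 236

The answer is 236.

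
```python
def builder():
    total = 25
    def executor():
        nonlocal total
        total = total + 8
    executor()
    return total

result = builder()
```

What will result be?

Step 1: builder() sets total = 25.
Step 2: executor() uses nonlocal to modify total in builder's scope: total = 25 + 8 = 33.
Step 3: builder() returns the modified total = 33

The answer is 33.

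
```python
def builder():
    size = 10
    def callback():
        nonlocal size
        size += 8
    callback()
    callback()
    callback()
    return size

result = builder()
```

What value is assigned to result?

Step 1: size starts at 10.
Step 2: callback() is called 3 times, each adding 8.
Step 3: size = 10 + 8 * 3 = 34

The answer is 34.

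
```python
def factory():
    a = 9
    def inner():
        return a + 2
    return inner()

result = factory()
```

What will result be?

Step 1: factory() defines a = 9.
Step 2: inner() reads a = 9 from enclosing scope, returns 9 + 2 = 11.
Step 3: result = 11

The answer is 11.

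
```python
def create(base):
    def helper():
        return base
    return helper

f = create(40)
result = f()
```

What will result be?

Step 1: create(40) creates closure capturing base = 40.
Step 2: f() returns the captured base = 40.
Step 3: result = 40

The answer is 40.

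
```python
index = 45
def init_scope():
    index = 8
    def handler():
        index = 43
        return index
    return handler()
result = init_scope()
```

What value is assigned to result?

Step 1: Three scopes define index: global (45), init_scope (8), handler (43).
Step 2: handler() has its own local index = 43, which shadows both enclosing and global.
Step 3: result = 43 (local wins in LEGB)

The answer is 43.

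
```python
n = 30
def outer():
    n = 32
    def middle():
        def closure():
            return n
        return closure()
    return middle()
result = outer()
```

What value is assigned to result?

Step 1: outer() defines n = 32. middle() and closure() have no local n.
Step 2: closure() checks local (none), enclosing middle() (none), enclosing outer() and finds n = 32.
Step 3: result = 32

The answer is 32.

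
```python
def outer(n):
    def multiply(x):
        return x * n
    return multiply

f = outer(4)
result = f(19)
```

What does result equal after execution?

Step 1: outer(4) returns multiply closure with n = 4.
Step 2: f(19) computes 19 * 4 = 76.
Step 3: result = 76

The answer is 76.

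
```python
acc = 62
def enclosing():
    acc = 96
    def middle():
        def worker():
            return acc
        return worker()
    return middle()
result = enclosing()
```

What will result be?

Step 1: enclosing() defines acc = 96. middle() and worker() have no local acc.
Step 2: worker() checks local (none), enclosing middle() (none), enclosing enclosing() and finds acc = 96.
Step 3: result = 96

The answer is 96.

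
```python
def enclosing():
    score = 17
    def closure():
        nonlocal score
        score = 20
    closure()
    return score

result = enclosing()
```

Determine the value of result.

Step 1: enclosing() sets score = 17.
Step 2: closure() uses nonlocal to reassign score = 20.
Step 3: result = 20

The answer is 20.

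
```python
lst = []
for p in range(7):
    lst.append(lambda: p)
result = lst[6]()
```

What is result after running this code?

Step 1: The loop creates 7 lambdas, all referencing the same variable p.
Step 2: After the loop, p = 6 (final value).
Step 3: lst[6]() looks up p at call time and finds 6. This is the late binding gotcha. result = 6

The answer is 6.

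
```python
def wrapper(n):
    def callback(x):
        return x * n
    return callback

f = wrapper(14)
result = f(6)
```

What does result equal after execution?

Step 1: wrapper(14) creates a closure capturing n = 14.
Step 2: f(6) computes 6 * 14 = 84.
Step 3: result = 84

The answer is 84.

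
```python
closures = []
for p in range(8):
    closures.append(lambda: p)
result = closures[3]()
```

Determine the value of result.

Step 1: The loop creates 8 lambdas, all referencing the same variable p.
Step 2: After the loop, p = 7 (final value).
Step 3: closures[3]() looks up p at call time and finds 7. This is the late binding gotcha. result = 7

The answer is 7.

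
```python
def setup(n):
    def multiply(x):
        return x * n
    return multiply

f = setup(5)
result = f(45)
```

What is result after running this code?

Step 1: setup(5) returns multiply closure with n = 5.
Step 2: f(45) computes 45 * 5 = 225.
Step 3: result = 225

The answer is 225.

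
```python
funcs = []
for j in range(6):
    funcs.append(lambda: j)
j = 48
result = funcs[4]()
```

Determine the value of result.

Step 1: Lambdas capture the variable j by reference, not by value.
Step 2: After the loop, j is reassigned to 48.
Step 3: funcs[4]() looks up the current j = 48. result = 48

The answer is 48.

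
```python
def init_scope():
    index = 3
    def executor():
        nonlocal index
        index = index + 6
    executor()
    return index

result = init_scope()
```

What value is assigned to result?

Step 1: init_scope() sets index = 3.
Step 2: executor() uses nonlocal to modify index in init_scope's scope: index = 3 + 6 = 9.
Step 3: init_scope() returns the modified index = 9

The answer is 9.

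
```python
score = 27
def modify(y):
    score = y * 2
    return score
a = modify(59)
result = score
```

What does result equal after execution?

Step 1: Global score = 27.
Step 2: modify(59) creates local score = 59 * 2 = 118.
Step 3: Global score unchanged because no global keyword. result = 27

The answer is 27.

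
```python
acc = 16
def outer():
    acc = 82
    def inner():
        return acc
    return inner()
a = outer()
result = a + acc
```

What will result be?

Step 1: outer() has local acc = 82. inner() reads from enclosing.
Step 2: outer() returns 82. Global acc = 16 unchanged.
Step 3: result = 82 + 16 = 98

The answer is 98.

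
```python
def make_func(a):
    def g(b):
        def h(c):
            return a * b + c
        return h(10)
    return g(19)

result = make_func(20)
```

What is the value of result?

Step 1: a = 20, b = 19, c = 10.
Step 2: h() computes a * b + c = 20 * 19 + 10 = 390.
Step 3: result = 390

The answer is 390.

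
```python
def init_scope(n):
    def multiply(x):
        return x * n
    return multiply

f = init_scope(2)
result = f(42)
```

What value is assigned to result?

Step 1: init_scope(2) returns multiply closure with n = 2.
Step 2: f(42) computes 42 * 2 = 84.
Step 3: result = 84

The answer is 84.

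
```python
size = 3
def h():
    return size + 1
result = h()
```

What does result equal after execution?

Step 1: size = 3 is defined globally.
Step 2: h() looks up size from global scope = 3, then computes 3 + 1 = 4.
Step 3: result = 4

The answer is 4.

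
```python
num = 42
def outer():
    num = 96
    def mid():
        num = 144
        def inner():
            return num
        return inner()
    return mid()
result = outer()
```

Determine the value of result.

Step 1: Three levels of shadowing: global 42, outer 96, mid 144.
Step 2: inner() finds num = 144 in enclosing mid() scope.
Step 3: result = 144

The answer is 144.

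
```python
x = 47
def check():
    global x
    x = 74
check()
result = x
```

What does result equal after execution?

Step 1: x = 47 globally.
Step 2: check() declares global x and sets it to 74.
Step 3: After check(), global x = 74. result = 74

The answer is 74.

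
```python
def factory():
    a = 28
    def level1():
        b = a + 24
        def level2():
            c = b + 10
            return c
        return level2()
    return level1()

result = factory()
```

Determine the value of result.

Step 1: a = 28. b = a + 24 = 52.
Step 2: c = b + 10 = 52 + 10 = 62.
Step 3: result = 62

The answer is 62.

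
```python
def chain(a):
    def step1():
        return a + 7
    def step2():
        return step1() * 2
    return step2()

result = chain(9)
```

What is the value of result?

Step 1: chain(9) captures a = 9.
Step 2: step2() calls step1() which returns 9 + 7 = 16.
Step 3: step2() returns 16 * 2 = 32

The answer is 32.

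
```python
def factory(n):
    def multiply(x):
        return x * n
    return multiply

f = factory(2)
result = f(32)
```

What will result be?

Step 1: factory(2) returns multiply closure with n = 2.
Step 2: f(32) computes 32 * 2 = 64.
Step 3: result = 64

The answer is 64.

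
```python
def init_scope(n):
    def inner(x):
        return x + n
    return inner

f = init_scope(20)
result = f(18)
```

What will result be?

Step 1: init_scope(20) creates a closure that captures n = 20.
Step 2: f(18) calls the closure with x = 18, returning 18 + 20 = 38.
Step 3: result = 38

The answer is 38.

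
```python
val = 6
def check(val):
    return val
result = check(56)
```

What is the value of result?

Step 1: Global val = 6.
Step 2: check(56) takes parameter val = 56, which shadows the global.
Step 3: result = 56

The answer is 56.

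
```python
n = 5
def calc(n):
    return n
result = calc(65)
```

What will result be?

Step 1: Global n = 5.
Step 2: calc(65) takes parameter n = 65, which shadows the global.
Step 3: result = 65

The answer is 65.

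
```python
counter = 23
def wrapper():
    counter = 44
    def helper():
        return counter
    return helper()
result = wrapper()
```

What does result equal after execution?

Step 1: counter = 23 globally, but wrapper() defines counter = 44 locally.
Step 2: helper() looks up counter. Not in local scope, so checks enclosing scope (wrapper) and finds counter = 44.
Step 3: result = 44

The answer is 44.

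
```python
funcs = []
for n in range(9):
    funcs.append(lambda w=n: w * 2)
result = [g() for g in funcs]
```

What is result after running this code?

Step 1: Default arg w=n captures n at each iteration.
Step 2: funcs[k] has w defaulting to k, returns k * 2.
Step 3: result = [0, 2, 4, 6, 8, 10, 12, 14, 16]

The answer is [0, 2, 4, 6, 8, 10, 12, 14, 16].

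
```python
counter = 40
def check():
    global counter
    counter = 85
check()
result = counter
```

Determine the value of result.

Step 1: counter = 40 globally.
Step 2: check() declares global counter and sets it to 85.
Step 3: After check(), global counter = 85. result = 85

The answer is 85.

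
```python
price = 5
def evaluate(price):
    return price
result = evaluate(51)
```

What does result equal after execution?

Step 1: Global price = 5.
Step 2: evaluate(51) takes parameter price = 51, which shadows the global.
Step 3: result = 51

The answer is 51.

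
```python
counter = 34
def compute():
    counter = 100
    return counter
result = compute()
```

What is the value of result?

Step 1: Global counter = 34.
Step 2: compute() creates local counter = 100, shadowing the global.
Step 3: Returns local counter = 100. result = 100

The answer is 100.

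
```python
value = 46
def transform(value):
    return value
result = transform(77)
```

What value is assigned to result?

Step 1: Global value = 46.
Step 2: transform(77) takes parameter value = 77, which shadows the global.
Step 3: result = 77

The answer is 77.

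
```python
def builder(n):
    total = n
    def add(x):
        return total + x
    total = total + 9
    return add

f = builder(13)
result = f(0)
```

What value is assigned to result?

Step 1: builder(13) sets total = 13, then total = 13 + 9 = 22.
Step 2: Closures capture by reference, so add sees total = 22.
Step 3: f(0) returns 22 + 0 = 22

The answer is 22.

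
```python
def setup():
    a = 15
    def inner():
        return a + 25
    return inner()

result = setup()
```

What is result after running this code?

Step 1: setup() defines a = 15.
Step 2: inner() reads a = 15 from enclosing scope, returns 15 + 25 = 40.
Step 3: result = 40

The answer is 40.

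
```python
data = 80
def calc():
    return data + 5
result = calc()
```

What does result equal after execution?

Step 1: data = 80 is defined globally.
Step 2: calc() looks up data from global scope = 80, then computes 80 + 5 = 85.
Step 3: result = 85

The answer is 85.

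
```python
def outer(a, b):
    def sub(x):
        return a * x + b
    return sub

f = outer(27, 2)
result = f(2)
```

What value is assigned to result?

Step 1: outer(27, 2) captures a = 27, b = 2.
Step 2: f(2) computes 27 * 2 + 2 = 56.
Step 3: result = 56

The answer is 56.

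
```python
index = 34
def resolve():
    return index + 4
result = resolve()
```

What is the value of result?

Step 1: index = 34 is defined globally.
Step 2: resolve() looks up index from global scope = 34, then computes 34 + 4 = 38.
Step 3: result = 38

The answer is 38.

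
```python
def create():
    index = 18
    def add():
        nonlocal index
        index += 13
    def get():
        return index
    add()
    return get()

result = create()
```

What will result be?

Step 1: index = 18. add() modifies it via nonlocal, get() reads it.
Step 2: add() makes index = 18 + 13 = 31.
Step 3: get() returns 31. result = 31

The answer is 31.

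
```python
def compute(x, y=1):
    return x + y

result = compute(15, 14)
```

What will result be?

Step 1: compute(15, 14) overrides default y with 14.
Step 2: Returns 15 + 14 = 29.
Step 3: result = 29

The answer is 29.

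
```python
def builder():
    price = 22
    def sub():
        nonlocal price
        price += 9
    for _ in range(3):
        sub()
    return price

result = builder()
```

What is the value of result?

Step 1: price = 22.
Step 2: sub() is called 3 times in a loop, each adding 9 via nonlocal.
Step 3: price = 22 + 9 * 3 = 49

The answer is 49.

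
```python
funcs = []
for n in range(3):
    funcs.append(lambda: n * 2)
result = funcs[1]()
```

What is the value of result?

Step 1: All lambdas reference the same variable n (late binding).
Step 2: After the loop, n = 2. Every lambda returns n * 2.
Step 3: funcs[1]() = 2 * 2 = 4

The answer is 4.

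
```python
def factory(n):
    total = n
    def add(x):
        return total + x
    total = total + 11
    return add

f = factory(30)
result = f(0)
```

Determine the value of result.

Step 1: factory(30) sets total = 30, then total = 30 + 11 = 41.
Step 2: Closures capture by reference, so add sees total = 41.
Step 3: f(0) returns 41 + 0 = 41

The answer is 41.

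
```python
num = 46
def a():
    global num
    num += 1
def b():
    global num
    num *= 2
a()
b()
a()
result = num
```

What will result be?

Step 1: num = 46.
Step 2: a(): num = 46 + 1 = 47.
Step 3: b(): num = 47 * 2 = 94.
Step 4: a(): num = 94 + 1 = 95

The answer is 95.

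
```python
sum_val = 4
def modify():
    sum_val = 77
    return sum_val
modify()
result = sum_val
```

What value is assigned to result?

Step 1: sum_val = 4 globally.
Step 2: modify() creates a LOCAL sum_val = 77 (no global keyword!).
Step 3: The global sum_val is unchanged. result = 4

The answer is 4.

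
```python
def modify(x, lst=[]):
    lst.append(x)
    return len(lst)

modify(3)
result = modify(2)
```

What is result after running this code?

Step 1: Mutable default list persists between calls.
Step 2: First call: lst = [3], len = 1. Second call: lst = [3, 2], len = 2.
Step 3: result = 2

The answer is 2.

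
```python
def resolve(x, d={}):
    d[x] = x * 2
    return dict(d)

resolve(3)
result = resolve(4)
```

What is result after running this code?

Step 1: Mutable default dict is shared across calls.
Step 2: First call adds 3: 6. Second call adds 4: 8.
Step 3: result = {3: 6, 4: 8}

The answer is {3: 6, 4: 8}.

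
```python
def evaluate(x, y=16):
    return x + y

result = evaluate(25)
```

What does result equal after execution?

Step 1: evaluate(25) uses default y = 16.
Step 2: Returns 25 + 16 = 41.
Step 3: result = 41

The answer is 41.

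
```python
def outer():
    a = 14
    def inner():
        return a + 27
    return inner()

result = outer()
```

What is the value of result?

Step 1: outer() defines a = 14.
Step 2: inner() reads a = 14 from enclosing scope, returns 14 + 27 = 41.
Step 3: result = 41

The answer is 41.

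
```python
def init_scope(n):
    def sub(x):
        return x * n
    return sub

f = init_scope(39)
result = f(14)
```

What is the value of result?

Step 1: init_scope(39) creates a closure capturing n = 39.
Step 2: f(14) computes 14 * 39 = 546.
Step 3: result = 546

The answer is 546.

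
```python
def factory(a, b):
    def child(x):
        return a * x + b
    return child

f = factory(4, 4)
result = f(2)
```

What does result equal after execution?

Step 1: factory(4, 4) captures a = 4, b = 4.
Step 2: f(2) computes 4 * 2 + 4 = 12.
Step 3: result = 12

The answer is 12.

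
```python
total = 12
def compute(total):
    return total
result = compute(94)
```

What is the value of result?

Step 1: Global total = 12.
Step 2: compute(94) takes parameter total = 94, which shadows the global.
Step 3: result = 94

The answer is 94.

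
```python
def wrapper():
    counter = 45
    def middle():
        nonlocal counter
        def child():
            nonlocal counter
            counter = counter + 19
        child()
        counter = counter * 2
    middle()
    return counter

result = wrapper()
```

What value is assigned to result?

Step 1: counter = 45.
Step 2: child() adds 19: counter = 45 + 19 = 64.
Step 3: middle() doubles: counter = 64 * 2 = 128.
Step 4: result = 128

The answer is 128.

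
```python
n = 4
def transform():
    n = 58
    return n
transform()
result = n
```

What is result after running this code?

Step 1: Global n = 4.
Step 2: transform() creates local n = 58 (shadow, not modification).
Step 3: After transform() returns, global n is unchanged. result = 4

The answer is 4.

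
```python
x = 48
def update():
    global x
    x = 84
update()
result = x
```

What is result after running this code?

Step 1: x = 48 globally.
Step 2: update() declares global x and sets it to 84.
Step 3: After update(), global x = 84. result = 84

The answer is 84.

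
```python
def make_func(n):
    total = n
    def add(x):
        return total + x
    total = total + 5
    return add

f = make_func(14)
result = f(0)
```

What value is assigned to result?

Step 1: make_func(14) sets total = 14, then total = 14 + 5 = 19.
Step 2: Closures capture by reference, so add sees total = 19.
Step 3: f(0) returns 19 + 0 = 19

The answer is 19.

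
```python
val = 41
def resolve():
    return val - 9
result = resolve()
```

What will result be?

Step 1: val = 41 is defined globally.
Step 2: resolve() looks up val from global scope = 41, then computes 41 - 9 = 32.
Step 3: result = 32

The answer is 32.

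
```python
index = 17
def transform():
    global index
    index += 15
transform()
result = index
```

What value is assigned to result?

Step 1: index = 17 globally.
Step 2: transform() modifies global index: index += 15 = 32.
Step 3: result = 32

The answer is 32.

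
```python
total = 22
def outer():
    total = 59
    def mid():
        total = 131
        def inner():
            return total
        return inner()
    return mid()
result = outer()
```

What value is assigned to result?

Step 1: Three levels of shadowing: global 22, outer 59, mid 131.
Step 2: inner() finds total = 131 in enclosing mid() scope.
Step 3: result = 131

The answer is 131.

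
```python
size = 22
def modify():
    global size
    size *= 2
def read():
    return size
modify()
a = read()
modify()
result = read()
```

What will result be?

Step 1: size = 22.
Step 2: First modify(): size = 22 * 2 = 44.
Step 3: Second modify(): size = 44 * 2 = 88.
Step 4: read() returns 88

The answer is 88.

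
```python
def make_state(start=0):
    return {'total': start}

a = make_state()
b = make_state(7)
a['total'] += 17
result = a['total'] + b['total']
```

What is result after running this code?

Step 1: make_state() returns a new dict each call (immutable default 0).
Step 2: a = {'total': 0}, b = {'total': 7}.
Step 3: a['total'] += 17 = 17. result = 17 + 7 = 24

The answer is 24.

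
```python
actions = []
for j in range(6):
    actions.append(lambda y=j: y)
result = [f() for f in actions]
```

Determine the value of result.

Step 1: Default arg y=j captures j at each iteration.
Step 2: Each lambda has its own default: 0, 1, ..., 5.
Step 3: result = [0, 1, 2, 3, 4, 5]

The answer is [0, 1, 2, 3, 4, 5].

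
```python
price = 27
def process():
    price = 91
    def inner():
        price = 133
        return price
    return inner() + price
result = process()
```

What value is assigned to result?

Step 1: process() has local price = 91. inner() has local price = 133.
Step 2: inner() returns its local price = 133.
Step 3: process() returns 133 + its own price (91) = 224

The answer is 224.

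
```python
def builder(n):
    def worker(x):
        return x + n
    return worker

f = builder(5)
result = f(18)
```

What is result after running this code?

Step 1: builder(5) creates a closure that captures n = 5.
Step 2: f(18) calls the closure with x = 18, returning 18 + 5 = 23.
Step 3: result = 23

The answer is 23.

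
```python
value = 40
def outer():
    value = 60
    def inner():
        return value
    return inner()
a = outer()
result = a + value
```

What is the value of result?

Step 1: outer() has local value = 60. inner() reads from enclosing.
Step 2: outer() returns 60. Global value = 40 unchanged.
Step 3: result = 60 + 40 = 100

The answer is 100.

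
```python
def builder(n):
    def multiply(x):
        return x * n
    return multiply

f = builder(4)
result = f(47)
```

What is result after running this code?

Step 1: builder(4) returns multiply closure with n = 4.
Step 2: f(47) computes 47 * 4 = 188.
Step 3: result = 188

The answer is 188.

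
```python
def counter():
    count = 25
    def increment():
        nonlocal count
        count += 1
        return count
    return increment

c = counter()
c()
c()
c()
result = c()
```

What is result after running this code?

Step 1: counter() creates closure with count = 25.
Step 2: Each c() call increments count via nonlocal. After 4 calls: 25 + 4 = 29.
Step 3: result = 29

The answer is 29.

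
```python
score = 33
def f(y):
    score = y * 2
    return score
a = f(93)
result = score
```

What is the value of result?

Step 1: Global score = 33.
Step 2: f(93) creates local score = 93 * 2 = 186.
Step 3: Global score unchanged because no global keyword. result = 33

The answer is 33.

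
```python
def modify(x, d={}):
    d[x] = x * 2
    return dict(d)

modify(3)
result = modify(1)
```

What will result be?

Step 1: Mutable default dict is shared across calls.
Step 2: First call adds 3: 6. Second call adds 1: 2.
Step 3: result = {3: 6, 1: 2}

The answer is {3: 6, 1: 2}.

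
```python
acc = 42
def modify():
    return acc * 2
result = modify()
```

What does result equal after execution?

Step 1: acc = 42 is defined globally.
Step 2: modify() looks up acc from global scope = 42, then computes 42 * 2 = 84.
Step 3: result = 84

The answer is 84.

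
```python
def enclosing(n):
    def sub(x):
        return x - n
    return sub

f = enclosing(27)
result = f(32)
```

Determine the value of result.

Step 1: enclosing(27) creates a closure capturing n = 27.
Step 2: f(32) computes 32 - 27 = 5.
Step 3: result = 5

The answer is 5.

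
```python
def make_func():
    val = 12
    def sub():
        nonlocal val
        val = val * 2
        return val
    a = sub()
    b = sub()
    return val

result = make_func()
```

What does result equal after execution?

Step 1: val starts at 12.
Step 2: First sub(): val = 12 * 2 = 24.
Step 3: Second sub(): val = 24 * 2 = 48.
Step 4: result = 48

The answer is 48.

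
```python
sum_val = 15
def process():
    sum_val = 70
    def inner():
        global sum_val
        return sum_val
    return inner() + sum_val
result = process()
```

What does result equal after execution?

Step 1: Global sum_val = 15. process() shadows with local sum_val = 70.
Step 2: inner() uses global keyword, so inner() returns global sum_val = 15.
Step 3: process() returns 15 + 70 = 85

The answer is 85.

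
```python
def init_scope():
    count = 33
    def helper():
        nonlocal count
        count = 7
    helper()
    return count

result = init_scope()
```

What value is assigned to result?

Step 1: init_scope() sets count = 33.
Step 2: helper() uses nonlocal to reassign count = 7.
Step 3: result = 7

The answer is 7.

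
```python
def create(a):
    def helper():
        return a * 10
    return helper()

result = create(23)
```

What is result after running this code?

Step 1: create(23) binds parameter a = 23.
Step 2: helper() accesses a = 23 from enclosing scope.
Step 3: result = 23 * 10 = 230

The answer is 230.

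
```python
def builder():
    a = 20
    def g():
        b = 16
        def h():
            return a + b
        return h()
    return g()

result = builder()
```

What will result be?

Step 1: builder() defines a = 20. g() defines b = 16.
Step 2: h() accesses both from enclosing scopes: a = 20, b = 16.
Step 3: result = 20 + 16 = 36

The answer is 36.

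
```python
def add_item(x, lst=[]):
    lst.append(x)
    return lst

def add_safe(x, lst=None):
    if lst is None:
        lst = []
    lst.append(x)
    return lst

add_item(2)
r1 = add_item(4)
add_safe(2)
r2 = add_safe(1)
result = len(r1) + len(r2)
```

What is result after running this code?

Step 1: add_item shares mutable default: after 2 calls, lst = [2, 4], len = 2.
Step 2: add_safe creates fresh list each time: r2 = [1], len = 1.
Step 3: result = 2 + 1 = 3

The answer is 3.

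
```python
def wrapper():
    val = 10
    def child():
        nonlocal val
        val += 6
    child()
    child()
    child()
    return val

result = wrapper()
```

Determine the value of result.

Step 1: val starts at 10.
Step 2: child() is called 3 times, each adding 6.
Step 3: val = 10 + 6 * 3 = 28

The answer is 28.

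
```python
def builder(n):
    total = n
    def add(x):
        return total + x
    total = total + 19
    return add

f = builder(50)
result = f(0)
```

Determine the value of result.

Step 1: builder(50) sets total = 50, then total = 50 + 19 = 69.
Step 2: Closures capture by reference, so add sees total = 69.
Step 3: f(0) returns 69 + 0 = 69

The answer is 69.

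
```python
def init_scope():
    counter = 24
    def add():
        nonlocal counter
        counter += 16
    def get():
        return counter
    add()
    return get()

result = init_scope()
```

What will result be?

Step 1: counter = 24. add() modifies it via nonlocal, get() reads it.
Step 2: add() makes counter = 24 + 16 = 40.
Step 3: get() returns 40. result = 40

The answer is 40.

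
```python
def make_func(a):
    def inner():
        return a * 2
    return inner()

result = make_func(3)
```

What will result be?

Step 1: make_func(3) binds parameter a = 3.
Step 2: inner() accesses a = 3 from enclosing scope.
Step 3: result = 3 * 2 = 6

The answer is 6.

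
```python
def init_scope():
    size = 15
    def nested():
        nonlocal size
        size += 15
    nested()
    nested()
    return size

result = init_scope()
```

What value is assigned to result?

Step 1: size starts at 15.
Step 2: nested() is called 2 times, each adding 15.
Step 3: size = 15 + 15 * 2 = 45

The answer is 45.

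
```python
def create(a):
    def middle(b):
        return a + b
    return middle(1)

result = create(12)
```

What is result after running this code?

Step 1: create(12) passes a = 12.
Step 2: middle(1) has b = 1, reads a = 12 from enclosing.
Step 3: result = 12 + 1 = 13

The answer is 13.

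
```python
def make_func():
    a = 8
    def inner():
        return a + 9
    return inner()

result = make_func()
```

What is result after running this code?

Step 1: make_func() defines a = 8.
Step 2: inner() reads a = 8 from enclosing scope, returns 8 + 9 = 17.
Step 3: result = 17

The answer is 17.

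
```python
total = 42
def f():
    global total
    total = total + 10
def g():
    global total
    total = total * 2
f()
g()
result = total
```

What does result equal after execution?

Step 1: total = 42.
Step 2: f() adds 10: total = 42 + 10 = 52.
Step 3: g() doubles: total = 52 * 2 = 104.
Step 4: result = 104

The answer is 104.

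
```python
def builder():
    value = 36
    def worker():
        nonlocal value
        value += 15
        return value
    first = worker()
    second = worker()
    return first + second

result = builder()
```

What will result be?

Step 1: value starts at 36.
Step 2: First call: value = 36 + 15 = 51, returns 51.
Step 3: Second call: value = 51 + 15 = 66, returns 66.
Step 4: result = 51 + 66 = 117

The answer is 117.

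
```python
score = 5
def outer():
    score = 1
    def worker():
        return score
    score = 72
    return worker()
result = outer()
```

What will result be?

Step 1: outer() sets score = 1, then later score = 72.
Step 2: worker() is called after score is reassigned to 72. Closures capture variables by reference, not by value.
Step 3: result = 72

The answer is 72.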